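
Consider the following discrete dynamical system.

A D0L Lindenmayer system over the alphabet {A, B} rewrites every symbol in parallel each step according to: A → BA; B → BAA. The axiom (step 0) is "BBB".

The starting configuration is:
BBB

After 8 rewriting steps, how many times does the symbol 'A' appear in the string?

2448

0) BBB
1) BAABAABAA
2) BAABABABAABABABAABABA
3) BAABABABAABABAABABAABABABAABABAABABAABABABAABABAABA
4) BAABABABAABABAABABAABABABAABABAABABABAABABAABABABAABABAABA…BAABABAABABABAABABAABABABAABABAABABAABABABAABABAABABABAABA  (len 123)
5) BAABABABAABABAABABAABABABAABABAABABABAABABAABABABAABABAABA…BAABABABAABABAABABAABABABAABABAABABABAABABAABABAABABABAABA  (len 297)
6) BAABABABAABABAABABAABABABAABABAABABABAABABAABABABAABABAABA…BAABABAABABABAABABAABABABAABABAABABABAABABAABABAABABABAABA  (len 717)
7) BAABABABAABABAABABAABABABAABABAABABABAABABAABABABAABABAABA…BAABABAABABABAABABAABABABAABABAABABABAABABAABABAABABABAABA  (len 1731)
8) BAABABABAABABAABABAABABABAABABAABABABAABABAABABABAABABAABA…BAABABAABABABAABABAABABABAABABAABABABAABABAABABAABABABAABA  (len 4179)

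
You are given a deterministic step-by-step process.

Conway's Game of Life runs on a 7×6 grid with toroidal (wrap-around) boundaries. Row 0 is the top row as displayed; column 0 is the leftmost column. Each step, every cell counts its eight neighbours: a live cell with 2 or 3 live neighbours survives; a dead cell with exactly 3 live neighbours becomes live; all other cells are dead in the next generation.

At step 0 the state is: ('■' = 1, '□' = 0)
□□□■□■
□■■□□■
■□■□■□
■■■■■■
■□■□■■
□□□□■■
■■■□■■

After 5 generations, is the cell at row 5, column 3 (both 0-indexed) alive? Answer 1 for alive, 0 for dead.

1

k=0  □□□■□■
□■■□□■
■□■□■□
■■■■■■
■□■□■■
□□□□■■
■■■□■■
k=1  □□□■□□
□■■□□■
□□□□□□
□□□□□□
□□■□□□
□□■□□□
□■■□□□
k=2  ■□□■□□
□□■□□□
□□□□□□
□□□□□□
□□□□□□
□□■■□□
□■■■□□
k=3  □□□■□□
□□□□□□
□□□□□□
□□□□□□
□□□□□□
□■□■□□
□■□□■□
k=4  □□□□□□
□□□□□□
□□□□□□
□□□□□□
□□□□□□
□□■□□□
□□□■■□
k=5  □□□□□□
□□□□□□
□□□□□□
□□□□□□
□□□□□□
□□□■□□
□□□■□□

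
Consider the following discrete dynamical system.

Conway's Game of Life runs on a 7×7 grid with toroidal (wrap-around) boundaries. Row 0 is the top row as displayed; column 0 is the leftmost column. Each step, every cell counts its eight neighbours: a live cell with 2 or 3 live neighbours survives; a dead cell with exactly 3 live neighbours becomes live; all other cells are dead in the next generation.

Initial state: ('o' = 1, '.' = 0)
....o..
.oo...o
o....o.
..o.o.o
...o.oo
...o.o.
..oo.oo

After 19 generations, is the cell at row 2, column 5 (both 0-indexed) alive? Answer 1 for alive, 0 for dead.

0

gen 0: ....o..
.oo...o
o....o.
..o.o.o
...o.oo
...o.o.
..oo.oo
gen 1: oo..o.o
oo...oo
o.oo.o.
o..oo..
..oo..o
...o...
..oo.oo
gen 2: ...oo..
...o...
..oo.o.
o....o.
..o....
.....oo
.ooo.oo
gen 3: .....o.
.......
..oo..o
.oooo.o
.....o.
oo.oooo
o.oo..o
gen 4: ......o
.......
oo..oo.
oo..o.o
.......
.o.o...
..oo...
gen 5: .......
o....oo
.o..oo.
.o..o.o
.oo....
...o...
..oo...
gen 6: ......o
o...ooo
.o..o..
.o.oo..
oooo...
.o.o...
..oo...
gen 7: o..oo.o
o...o.o
.oo...o
....o..
o......
o...o..
..oo...
gen 8: ooo.o.o
..o.o..
.o.o..o
oo.....
.......
.o.o...
ooo..oo
gen 9: ....o..
....o.o
.o.o...
ooo....
ooo....
.o....o
....oo.
gen 10: ...oo..
...ooo.
.o.o...
...o...
......o
.oo..oo
....oo.
gen 11: .......
.....o.
...o...
..o....
o.o..oo
o...o.o
..o...o
gen 12: .......
.......
.......
.ooo..o
o..o.o.
...o...
o....oo
gen 13: ......o
.......
..o....
ooooo.o
oo.o..o
o....o.
......o
gen 14: .......
.......
o.o....
....ooo
...o...
.o...o.
o....oo
gen 15: ......o
.......
.....oo
...oooo
......o
o...oo.
o....oo
gen 16: o....oo
.....oo
......o
o...o..
o..o...
o...o..
o...o..
gen 17: o...o..
.......
o.....o
o.....o
oo.oo.o
oo.oo.o
oo..o..
gen 18: oo.....
o.....o
o.....o
.......
...oo..
.......
..o.o..
gen 19: oo....o
.......
o.....o
.......
.......
....o..
.o.....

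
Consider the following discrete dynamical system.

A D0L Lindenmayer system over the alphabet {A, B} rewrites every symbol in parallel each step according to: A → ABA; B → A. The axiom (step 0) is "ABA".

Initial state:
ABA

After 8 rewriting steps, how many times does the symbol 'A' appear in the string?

2378

0) ABA
1) ABAAABA
2) ABAAABAABAABAAABA
3) ABAAABAABAABAAABAABAAABAABAAABAABAABAAABA
4) ABAAABAABAABAAABAABAAABAABAAABAABAABAAABAABAAABAABAABAAABAABAAABAABAABAAABAABAAABAABAAABAABAABAAABA
5) ABAAABAABAABAAABAABAAABAABAAABAABAABAAABAABAAABAABAABAAABA…ABAAABAABAABAAABAABAAABAABAABAAABAABAAABAABAAABAABAABAAABA  (len 239)
6) ABAAABAABAABAAABAABAAABAABAAABAABAABAAABAABAAABAABAABAAABA…ABAAABAABAABAAABAABAAABAABAABAAABAABAAABAABAAABAABAABAAABA  (len 577)
7) ABAAABAABAABAAABAABAAABAABAAABAABAABAAABAABAAABAABAABAAABA…ABAAABAABAABAAABAABAAABAABAABAAABAABAAABAABAAABAABAABAAABA  (len 1393)
8) ABAAABAABAABAAABAABAAABAABAAABAABAABAAABAABAAABAABAABAAABA…ABAAABAABAABAAABAABAAABAABAABAAABAABAAABAABAAABAABAABAAABA  (len 3363)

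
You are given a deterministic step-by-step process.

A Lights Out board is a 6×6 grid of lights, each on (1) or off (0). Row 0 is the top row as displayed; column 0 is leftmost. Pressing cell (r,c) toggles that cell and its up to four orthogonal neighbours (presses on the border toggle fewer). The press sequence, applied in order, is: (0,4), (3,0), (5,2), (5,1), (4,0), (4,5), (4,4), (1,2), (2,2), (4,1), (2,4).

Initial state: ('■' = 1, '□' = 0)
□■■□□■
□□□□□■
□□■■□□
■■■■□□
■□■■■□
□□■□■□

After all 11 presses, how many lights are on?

23

step 0: □■■□□■
□□□□□■
□□■■□□
■■■■□□
■□■■■□
□□■□■□
step 1: □■■■■□
□□□□■■
□□■■□□
■■■■□□
■□■■■□
□□■□■□
step 2: □■■■■□
□□□□■■
■□■■□□
□□■■□□
□□■■■□
□□■□■□
step 3: □■■■■□
□□□□■■
■□■■□□
□□■■□□
□□□■■□
□■□■■□
step 4: □■■■■□
□□□□■■
■□■■□□
□□■■□□
□■□■■□
■□■■■□
step 5: □■■■■□
□□□□■■
■□■■□□
■□■■□□
■□□■■□
□□■■■□
step 6: □■■■■□
□□□□■■
■□■■□□
■□■■□■
■□□■□■
□□■■■■
step 7: □■■■■□
□□□□■■
■□■■□□
■□■■■■
■□□□■□
□□■■□■
step 8: □■□■■□
□■■■■■
■□□■□□
■□■■■■
■□□□■□
□□■■□■
step 9: □■□■■□
□■□■■■
■■■□□□
■□□■■■
■□□□■□
□□■■□■
step 10: □■□■■□
□■□■■■
■■■□□□
■■□■■■
□■■□■□
□■■■□■
step 11: □■□■■□
□■□■□■
■■■■■■
■■□■□■
□■■□■□
□■■■□■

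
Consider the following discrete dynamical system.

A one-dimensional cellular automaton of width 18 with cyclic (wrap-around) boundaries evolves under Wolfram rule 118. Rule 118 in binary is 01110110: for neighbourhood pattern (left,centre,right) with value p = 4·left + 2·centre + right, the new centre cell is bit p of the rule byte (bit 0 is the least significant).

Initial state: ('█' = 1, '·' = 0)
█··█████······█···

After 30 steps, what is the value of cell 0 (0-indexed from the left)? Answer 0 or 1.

0

[0] █··█████······█···
[1] ███····██····███·█
[2] ··██··█·██··█··██·
[3] ·█·█████·██████·██
[4] ███····██·····██·█
[5] ··██··█·██···█·██·
[6] ·█·█████·██·███·██
[7] ███····██·██··██·█
[8] ··██··█·██·███·██·
[9] ·█·█████·██··██·██
[10] ███····██·███·██·█
[11] ··██··█·██··██·██·
[12] ·█·█████·███·██·██
[13] ███····██··██·██·█
[14] ··██··█·███·██·██·
[15] ·█·█████··██·██·██
[16] ███····███·██·██·█
[17] ··██··█··██·██·██·
[18] ·█·██████·██·██·██
[19] ███·····██·██·██·█
[20] ··██···█·██·██·██·
[21] ·█·██·███·██·██·██
[22] ███·██··██·██·██·█
[23] ··██·███·██·██·██·
[24] ·█·██··██·██·██·██
[25] ███·███·██·██·██·█
[26] ··██··██·██·██·██·
[27] ·█·███·██·██·██·██
[28] ███··██·██·██·██·█
[29] ··███·██·██·██·██·
[30] ·█··██·██·██·██·██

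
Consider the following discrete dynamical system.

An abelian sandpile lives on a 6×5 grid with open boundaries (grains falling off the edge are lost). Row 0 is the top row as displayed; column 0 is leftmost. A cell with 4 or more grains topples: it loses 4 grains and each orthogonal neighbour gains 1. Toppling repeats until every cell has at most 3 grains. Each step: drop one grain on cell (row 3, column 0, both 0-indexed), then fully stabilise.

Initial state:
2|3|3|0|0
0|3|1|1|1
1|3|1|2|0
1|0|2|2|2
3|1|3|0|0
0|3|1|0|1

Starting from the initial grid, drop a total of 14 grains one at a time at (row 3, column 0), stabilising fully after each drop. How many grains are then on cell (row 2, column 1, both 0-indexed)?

2

gen 0: 2|3|3|0|0
0|3|1|1|1
1|3|1|2|0
1|0|2|2|2
3|1|3|0|0
0|3|1|0|1
gen 1: 2|3|3|0|0
0|3|1|1|1
1|3|1|2|0
2|0|2|2|2
3|1|3|0|0
0|3|1|0|1
gen 2: 2|3|3|0|0
0|3|1|1|1
1|3|1|2|0
3|0|2|2|2
3|1|3|0|0
0|3|1|0|1
gen 3: 2|3|3|0|0
0|3|1|1|1
2|3|1|2|0
1|1|2|2|2
0|2|3|0|0
1|3|1|0|1
gen 4: 2|3|3|0|0
0|3|1|1|1
2|3|1|2|0
2|1|2|2|2
0|2|3|0|0
1|3|1|0|1
gen 5: 2|3|3|0|0
0|3|1|1|1
2|3|1|2|0
3|1|2|2|2
0|2|3|0|0
1|3|1|0|1
gen 6: 2|3|3|0|0
0|3|1|1|1
3|3|1|2|0
0|2|2|2|2
1|2|3|0|0
1|3|1|0|1
gen 7: 2|3|3|0|0
0|3|1|1|1
3|3|1|2|0
1|2|2|2|2
1|2|3|0|0
1|3|1|0|1
gen 8: 2|3|3|0|0
0|3|1|1|1
3|3|1|2|0
2|2|2|2|2
1|2|3|0|0
1|3|1|0|1
gen 9: 2|3|3|0|0
0|3|1|1|1
3|3|1|2|0
3|2|2|2|2
1|2|3|0|0
1|3|1|0|1
gen 10: 3|1|0|1|0
2|1|3|1|1
1|2|2|2|0
2|0|3|2|2
2|3|3|0|0
1|3|1|0|1
gen 11: 3|1|0|1|0
2|1|3|1|1
1|2|2|2|0
3|0|3|2|2
2|3|3|0|0
1|3|1|0|1
gen 12: 3|1|0|1|0
2|1|3|1|1
2|2|2|2|0
0|1|3|2|2
3|3|3|0|0
1|3|1|0|1
gen 13: 3|1|0|1|0
2|1|3|1|1
2|2|2|2|0
1|1|3|2|2
3|3|3|0|0
1|3|1|0|1
gen 14: 3|1|0|1|0
2|1|3|1|1
2|2|2|2|0
2|1|3|2|2
3|3|3|0|0
1|3|1|0|1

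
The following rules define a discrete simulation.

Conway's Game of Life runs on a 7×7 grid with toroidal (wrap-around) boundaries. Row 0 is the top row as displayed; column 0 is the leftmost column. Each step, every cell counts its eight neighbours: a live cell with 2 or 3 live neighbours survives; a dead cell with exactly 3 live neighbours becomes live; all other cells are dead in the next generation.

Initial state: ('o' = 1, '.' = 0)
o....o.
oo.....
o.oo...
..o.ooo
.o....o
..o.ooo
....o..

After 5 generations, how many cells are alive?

11

[0] o....o.
oo.....
o.oo...
..o.ooo
.o....o
..o.ooo
....o..
[1] oo....o
o.o....
o.oooo.
..o.ooo
.oo....
o..oo.o
...oo..
[2] oooo..o
..o.oo.
o.o....
o.....o
.oo....
oo..oo.
.oooo..
[3] o.....o
....oo.
o..o.o.
o.o...o
..o..o.
o...oo.
.......
[4] .....oo
o...oo.
oo.o.o.
o.oooo.
o..ooo.
....ooo
o....o.
[5] o......
oo.....
o......
o......
ooo....
o..o...
o......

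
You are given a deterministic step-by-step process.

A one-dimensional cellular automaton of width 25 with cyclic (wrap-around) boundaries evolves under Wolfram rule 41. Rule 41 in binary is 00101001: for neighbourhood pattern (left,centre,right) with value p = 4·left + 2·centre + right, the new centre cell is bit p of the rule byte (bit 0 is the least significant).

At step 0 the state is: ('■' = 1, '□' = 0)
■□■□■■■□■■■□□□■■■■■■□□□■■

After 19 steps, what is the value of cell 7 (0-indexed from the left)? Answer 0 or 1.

0

step 0: ■□■□■■■□■■■□□□■■■■■■□□□■■
step 1: □■□■■□□■■□□□■□■□□□□□□■□■□
step 2: □□■■□□□■□□■□□■□□■■■■□□■□□
step 3: ■□■□□■□□□□□□□□□□■□□□□□□□■
step 4: □■□□□□□■■■■■■■■□□□■■■■■□■
step 5: ■□□■■■□■□□□□□□□□■□■□□□□■□
step 6: □□□■□□■□□■■■■■■□□■□□■■□□■
step 7: □■□□□□□□□■□□□□□□□□□□■□□□□
step 8: □□□■■■■■□□□■■■■■■■■□□□■■■
step 9: □■□■□□□□□■□■□□□□□□□□■□■□□
step 10: □□■□□■■■□□■□□■■■■■■□□■□□■
step 11: □□□□□■□□□□□□□■□□□□□□□□□□□
step 12: ■■■■□□□■■■■■□□□■■■■■■■■■■
step 13: □□□□□■□■□□□□□■□■□□□□□□□□□
step 14: ■■■■□□■□□■■■□□■□□■■■■■■■■
step 15: □□□□□□□□□■□□□□□□□■□□□□□□□
step 16: ■■■■■■■■□□□■■■■■□□□■■■■■■
step 17: □□□□□□□□□■□■□□□□□■□■□□□□□
step 18: ■■■■■■■■□□■□□■■■□□■□□■■■■
step 19: □□□□□□□□□□□□□■□□□□□□□■□□□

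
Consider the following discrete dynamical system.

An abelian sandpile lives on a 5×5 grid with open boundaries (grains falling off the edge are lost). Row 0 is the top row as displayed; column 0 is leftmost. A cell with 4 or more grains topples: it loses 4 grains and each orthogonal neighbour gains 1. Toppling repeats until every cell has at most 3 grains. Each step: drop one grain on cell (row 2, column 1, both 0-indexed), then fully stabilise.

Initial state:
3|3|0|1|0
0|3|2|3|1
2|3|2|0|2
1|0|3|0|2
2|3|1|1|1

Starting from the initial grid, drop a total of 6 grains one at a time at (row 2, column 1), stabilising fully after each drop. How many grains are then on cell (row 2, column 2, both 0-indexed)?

3

step 0: 3|3|0|1|0
0|3|2|3|1
2|3|2|0|2
1|0|3|0|2
2|3|1|1|1
step 1: 0|1|1|1|0
2|1|3|3|1
3|1|3|0|2
1|1|3|0|2
2|3|1|1|1
step 2: 0|1|1|1|0
2|1|3|3|1
3|2|3|0|2
1|1|3|0|2
2|3|1|1|1
step 3: 0|1|1|1|0
2|1|3|3|1
3|3|3|0|2
1|1|3|0|2
2|3|1|1|1
step 4: 0|1|2|2|0
3|3|1|0|2
0|2|2|2|2
2|3|0|1|2
2|3|2|1|1
step 5: 0|1|2|2|0
3|3|1|0|2
0|3|2|2|2
2|3|0|1|2
2|3|2|1|1
step 6: 1|2|2|2|0
0|1|2|0|2
2|2|3|2|2
3|1|1|1|2
3|0|3|1|1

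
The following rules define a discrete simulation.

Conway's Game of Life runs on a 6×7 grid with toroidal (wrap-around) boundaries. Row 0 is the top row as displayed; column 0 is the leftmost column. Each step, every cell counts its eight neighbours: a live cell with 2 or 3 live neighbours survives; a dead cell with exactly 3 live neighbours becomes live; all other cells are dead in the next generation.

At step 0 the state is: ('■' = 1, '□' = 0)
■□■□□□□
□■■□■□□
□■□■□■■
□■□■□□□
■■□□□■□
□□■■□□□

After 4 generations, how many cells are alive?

0) ■□■□□□□
□■■□■□□
□■□■□■■
□■□■□□□
■■□□□■□
□□■■□□□
1) □□□□□□□
□□□□■■■
□■□■□■□
□■□□□■□
■■□■■□□
■□■■□□■
2) ■□□■■□□
□□□□■■■
■□■□□□□
□■□■□■■
□□□■■■□
■□■■■□■
3) ■■■□□□□
■■□□■■■
■■■■□□□
■■□■□■■
□■□□□□□
■■■□□□■
4) □□□■□□□
□□□□■■□
□□□■□□□
□□□■■□■
□□□□□■□
□□□□□□■

9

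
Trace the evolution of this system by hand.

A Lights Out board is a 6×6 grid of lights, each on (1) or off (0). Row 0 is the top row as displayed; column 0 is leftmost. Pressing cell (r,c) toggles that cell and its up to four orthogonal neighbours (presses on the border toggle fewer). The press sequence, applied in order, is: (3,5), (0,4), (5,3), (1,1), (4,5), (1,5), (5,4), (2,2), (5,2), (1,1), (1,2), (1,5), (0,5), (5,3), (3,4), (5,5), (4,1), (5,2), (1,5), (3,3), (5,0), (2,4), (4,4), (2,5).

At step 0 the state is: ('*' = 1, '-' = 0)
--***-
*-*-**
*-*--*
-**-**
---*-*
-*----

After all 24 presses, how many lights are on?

0) --***-
*-*-**
*-*--*
-**-**
---*-*
-*----
1) --***-
*-*-**
*-*---
-**---
---*--
-*----
2) --*--*
*-*--*
*-*---
-**---
---*--
-*----
3) --*--*
*-*--*
*-*---
-**---
------
-****-
4) -**--*
-*---*
***---
-**---
------
-****-
5) -**--*
-*---*
***---
-**--*
----**
-*****
6) -**---
-*--*-
***--*
-**--*
----**
-*****
7) -**---
-*--*-
***--*
-**--*
-----*
-**---
8) -**---
-**-*-
*--*-*
-*---*
-----*
-**---
9) -**---
-**-*-
*--*-*
-*---*
--*--*
---*--
10) --*---
*---*-
**-*-*
-*---*
--*--*
---*--
11) ------
*****-
****-*
-*---*
--*--*
---*--
12) -----*
****-*
****--
-*---*
--*--*
---*--
13) ----*-
****--
****--
-*---*
--*--*
---*--
14) ----*-
****--
****--
-*---*
--**-*
--*-*-
15) ----*-
****--
*****-
-*-**-
--****
--*-*-
16) ----*-
****--
*****-
-*-**-
--***-
--*--*
17) ----*-
****--
*****-
---**-
**-**-
-**--*
18) ----*-
****--
*****-
---**-
*****-
---*-*
19) ----**
******
******
---**-
*****-
---*-*
20) ----**
******
***-**
--*---
***-*-
---*-*
21) ----**
******
***-**
--*---
-**-*-
**-*-*
22) ----**
****-*
****--
--*-*-
-**-*-
**-*-*
23) ----**
****-*
****--
--*---
-***-*
**-***
24) ----**
****--
******
--*--*
-***-*
**-***

23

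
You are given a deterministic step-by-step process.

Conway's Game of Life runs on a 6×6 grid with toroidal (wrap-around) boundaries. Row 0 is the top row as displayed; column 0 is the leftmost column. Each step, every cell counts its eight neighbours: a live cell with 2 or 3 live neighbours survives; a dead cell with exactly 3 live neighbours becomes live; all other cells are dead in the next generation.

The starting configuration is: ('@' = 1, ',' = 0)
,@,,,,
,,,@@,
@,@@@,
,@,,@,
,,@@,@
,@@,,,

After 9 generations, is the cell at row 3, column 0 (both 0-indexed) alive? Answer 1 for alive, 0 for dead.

0

t=0: ,@,,,,
,,,@@,
@,@@@,
,@,,@,
,,@@,@
,@@,,,
t=1: ,@,@,,
,@,,@@
,@@,,,
@@,,,,
@,,@@,
@@,@,,
t=2: ,@,@,@
,@,@@,
,,@,,@
@,,@,@
,,,@@,
@@,@,@
t=3: ,@,@,@
,@,@,@
,@@,,@
@,@@,@
,@,@,,
,@,@,@
t=4: ,@,@,@
,@,@,@
,,,,,@
,,,@,@
,@,@,@
,@,@,,
t=5: ,@,@,,
,,,,,@
,,@,,@
,,@,,@
,,,@,,
,@,@,,
t=6: @,,,@,
@,@,@,
@,,,@@
,,@@@,
,,,@@,
,,,@@,
t=7: ,@,,@,
@,,,@,
@,@,,,
,,@,,,
,,,,,@
,,,,,,
t=8: ,,,,,@
@,,@,,
,,,@,@
,@,,,,
,,,,,,
,,,,,,
t=9: ,,,,,,
@,,,,@
@,@,@,
,,,,,,
,,,,,,
,,,,,,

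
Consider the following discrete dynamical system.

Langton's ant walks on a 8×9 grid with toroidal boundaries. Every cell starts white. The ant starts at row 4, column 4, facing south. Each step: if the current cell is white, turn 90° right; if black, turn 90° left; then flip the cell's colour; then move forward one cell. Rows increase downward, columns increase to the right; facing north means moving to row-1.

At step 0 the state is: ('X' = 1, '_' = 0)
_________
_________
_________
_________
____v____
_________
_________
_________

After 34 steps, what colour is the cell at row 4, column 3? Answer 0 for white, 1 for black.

step 0: _________
_________
_________
_________
____v____
_________
_________
_________
step 1: _________
_________
_________
_________
___<X____
_________
_________
_________
step 2: _________
_________
_________
___^_____
___XX____
_________
_________
_________
step 3: _________
_________
_________
___X>____
___XX____
_________
_________
_________
step 4: _________
_________
_________
___XX____
___Xv____
_________
_________
_________
step 5: _________
_________
_________
___XX____
___X_>___
_________
_________
_________
step 6: _________
_________
_________
___XX____
___X_X___
_____v___
_________
_________
step 7: _________
_________
_________
___XX____
___X_X___
____<X___
_________
_________
step 8: _________
_________
_________
___XX____
___X^X___
____XX___
_________
_________
step 9: _________
_________
_________
___XX____
___XX>___
____XX___
_________
_________
step 10: _________
_________
_________
___XX^___
___XX____
____XX___
_________
_________
step 11: _________
_________
_________
___XXX>__
___XX____
____XX___
_________
_________
step 12: _________
_________
_________
___XXXX__
___XX_v__
____XX___
_________
_________
step 13: _________
_________
_________
___XXXX__
___XX<X__
____XX___
_________
_________
step 14: _________
_________
_________
___XX^X__
___XXXX__
____XX___
_________
_________
step 15: _________
_________
_________
___X<_X__
___XXXX__
____XX___
_________
_________
step 16: _________
_________
_________
___X__X__
___XvXX__
____XX___
_________
_________
step 17: _________
_________
_________
___X__X__
___X_>X__
____XX___
_________
_________
step 18: _________
_________
_________
___X_^X__
___X__X__
____XX___
_________
_________
step 19: _________
_________
_________
___X_X>__
___X__X__
____XX___
_________
_________
step 20: _________
_________
______^__
___X_X___
___X__X__
____XX___
_________
_________
step 21: _________
_________
______X>_
___X_X___
___X__X__
____XX___
_________
_________
step 22: _________
_________
______XX_
___X_X_v_
___X__X__
____XX___
_________
_________
step 23: _________
_________
______XX_
___X_X<X_
___X__X__
____XX___
_________
_________
step 24: _________
_________
______^X_
___X_XXX_
___X__X__
____XX___
_________
_________
step 25: _________
_________
_____<_X_
___X_XXX_
___X__X__
____XX___
_________
_________
step 26: _________
_____^___
_____X_X_
___X_XXX_
___X__X__
____XX___
_________
_________
step 27: _________
_____X>__
_____X_X_
___X_XXX_
___X__X__
____XX___
_________
_________
step 28: _________
_____XX__
_____XvX_
___X_XXX_
___X__X__
____XX___
_________
_________
step 29: _________
_____XX__
_____<XX_
___X_XXX_
___X__X__
____XX___
_________
_________
step 30: _________
_____XX__
______XX_
___X_vXX_
___X__X__
____XX___
_________
_________
step 31: _________
_____XX__
______XX_
___X__>X_
___X__X__
____XX___
_________
_________
step 32: _________
_____XX__
______^X_
___X___X_
___X__X__
____XX___
_________
_________
step 33: _________
_____XX__
_____<_X_
___X___X_
___X__X__
____XX___
_________
_________
step 34: _________
_____^X__
_____X_X_
___X___X_
___X__X__
____XX___
_________
_________

1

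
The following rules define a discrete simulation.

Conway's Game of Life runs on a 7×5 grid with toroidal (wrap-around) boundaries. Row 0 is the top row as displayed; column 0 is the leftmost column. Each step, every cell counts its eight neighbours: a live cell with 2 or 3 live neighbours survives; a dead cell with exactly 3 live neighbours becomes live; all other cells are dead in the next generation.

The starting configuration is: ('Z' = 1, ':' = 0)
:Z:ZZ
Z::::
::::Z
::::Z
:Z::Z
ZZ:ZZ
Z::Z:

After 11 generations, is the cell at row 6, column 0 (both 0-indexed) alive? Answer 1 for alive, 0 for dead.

0

0) :Z:ZZ
Z::::
::::Z
::::Z
:Z::Z
ZZ:ZZ
Z::Z:
1) :ZZZ:
Z::Z:
Z:::Z
:::ZZ
:ZZ::
:Z:Z:
:::::
2) :ZZZZ
Z::Z:
Z::::
:ZZZZ
ZZ::Z
:Z:::
:Z:Z:
3) :Z:::
Z::Z:
Z::::
::ZZ:
::::Z
:Z::Z
:Z:ZZ
4) :Z:Z:
ZZ::Z
:ZZZ:
:::ZZ
Z:Z:Z
::Z:Z
:Z:ZZ
5) :Z:Z:
::::Z
:Z:::
:::::
ZZZ::
::Z::
:Z::Z
6) ::ZZZ
Z:Z::
:::::
Z:Z::
:ZZ::
::ZZ:
ZZ:Z:
7) :::::
:ZZ:Z
:::::
::Z::
:::::
Z::ZZ
ZZ:::
8) ::Z::
:::::
:ZZZ:
:::::
:::ZZ
ZZ::Z
ZZ:::
9) :Z:::
:Z:Z:
::Z::
::::Z
:::ZZ
:ZZZ:
::Z:Z
10) ZZ:Z:
:Z:::
::ZZ:
::::Z
Z:::Z
ZZ:::
Z::::
11) ZZZ:Z
ZZ:ZZ
::ZZ:
Z:::Z
:Z::Z
:Z:::
::Z::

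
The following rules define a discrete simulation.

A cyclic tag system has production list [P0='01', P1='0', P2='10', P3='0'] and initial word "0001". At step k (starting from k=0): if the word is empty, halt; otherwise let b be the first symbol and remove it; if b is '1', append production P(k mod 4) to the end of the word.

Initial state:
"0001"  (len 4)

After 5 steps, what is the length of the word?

0) "0001"  (len 4)
1) "001"  (len 3)
2) "01"  (len 2)
3) "1"  (len 1)
4) "0"  (len 1)
5) (halted — word empty)

0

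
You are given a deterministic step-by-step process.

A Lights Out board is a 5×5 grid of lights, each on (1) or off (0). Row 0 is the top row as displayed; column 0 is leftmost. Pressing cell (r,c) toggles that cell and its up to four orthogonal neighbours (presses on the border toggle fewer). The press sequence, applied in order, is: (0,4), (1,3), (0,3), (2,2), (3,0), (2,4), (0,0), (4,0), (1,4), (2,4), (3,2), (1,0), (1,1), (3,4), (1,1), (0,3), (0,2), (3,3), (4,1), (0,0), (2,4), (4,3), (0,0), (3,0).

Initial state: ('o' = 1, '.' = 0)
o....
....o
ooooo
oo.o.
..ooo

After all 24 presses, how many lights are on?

gen 0: o....
....o
ooooo
oo.o.
..ooo
gen 1: o..oo
.....
ooooo
oo.o.
..ooo
gen 2: o...o
..ooo
ooo.o
oo.o.
..ooo
gen 3: o.oo.
..o.o
ooo.o
oo.o.
..ooo
gen 4: o.oo.
....o
o..oo
oooo.
..ooo
gen 5: o.oo.
....o
...oo
..oo.
o.ooo
gen 6: o.oo.
.....
.....
..ooo
o.ooo
gen 7: .ooo.
o....
.....
..ooo
o.ooo
gen 8: .ooo.
o....
.....
o.ooo
.oooo
gen 9: .oooo
o..oo
....o
o.ooo
.oooo
gen 10: .oooo
o..o.
...o.
o.oo.
.oooo
gen 11: .oooo
o..o.
..oo.
oo...
.o.oo
gen 12: ooooo
.o.o.
o.oo.
oo...
.o.oo
gen 13: o.ooo
o.oo.
oooo.
oo...
.o.oo
gen 14: o.ooo
o.oo.
ooooo
oo.oo
.o.o.
gen 15: ooooo
.o.o.
o.ooo
oo.oo
.o.o.
gen 16: oo...
.o...
o.ooo
oo.oo
.o.o.
gen 17: o.oo.
.oo..
o.ooo
oo.oo
.o.o.
gen 18: o.oo.
.oo..
o.o.o
ooo..
.o...
gen 19: o.oo.
.oo..
o.o.o
o.o..
o.o..
gen 20: .ooo.
ooo..
o.o.o
o.o..
o.o..
gen 21: .ooo.
ooo.o
o.oo.
o.o.o
o.o..
gen 22: .ooo.
ooo.o
o.oo.
o.ooo
o..oo
gen 23: o.oo.
.oo.o
o.oo.
o.ooo
o..oo
gen 24: o.oo.
.oo.o
..oo.
.oooo
...oo

14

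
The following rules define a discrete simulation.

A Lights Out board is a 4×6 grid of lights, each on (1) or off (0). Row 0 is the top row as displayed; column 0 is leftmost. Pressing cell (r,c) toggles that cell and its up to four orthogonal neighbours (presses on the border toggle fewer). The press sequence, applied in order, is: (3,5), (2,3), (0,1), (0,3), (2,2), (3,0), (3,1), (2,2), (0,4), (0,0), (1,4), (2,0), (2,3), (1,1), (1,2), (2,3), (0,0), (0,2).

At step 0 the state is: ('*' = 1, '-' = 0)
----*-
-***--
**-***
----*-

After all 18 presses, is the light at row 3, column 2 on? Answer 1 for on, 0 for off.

1

[0] ----*-
-***--
**-***
----*-
[1] ----*-
-***--
**-**-
-----*
[2] ----*-
-**---
***---
---*-*
[3] ***-*-
--*---
***---
---*-*
[4] **-*--
--**--
***---
---*-*
[5] **-*--
---*--
*--*--
--**-*
[6] **-*--
---*--
---*--
****-*
[7] **-*--
---*--
-*-*--
---*-*
[8] **-*--
--**--
--*---
--**-*
[9] **--**
--***-
--*---
--**-*
[10] ----**
*-***-
--*---
--**-*
[11] -----*
*-*--*
--*-*-
--**-*
[12] -----*
--*--*
***-*-
*-**-*
[13] -----*
--**-*
**-*--
*-*--*
[14] -*---*
**-*-*
*--*--
*-*--*
[15] -**--*
*-*--*
*-**--
*-*--*
[16] -**--*
*-**-*
*---*-
*-**-*
[17] *-*--*
--**-*
*---*-
*-**-*
[18] **-*-*
---*-*
*---*-
*-**-*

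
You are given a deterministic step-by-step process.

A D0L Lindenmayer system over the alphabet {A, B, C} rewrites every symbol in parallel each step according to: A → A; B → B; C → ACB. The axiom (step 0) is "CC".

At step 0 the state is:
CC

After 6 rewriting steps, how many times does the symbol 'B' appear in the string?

step 0: CC
step 1: ACBACB
step 2: AACBBAACBB
step 3: AAACBBBAAACBBB
step 4: AAAACBBBBAAAACBBBB
step 5: AAAAACBBBBBAAAAACBBBBB
step 6: AAAAAACBBBBBBAAAAAACBBBBBB

12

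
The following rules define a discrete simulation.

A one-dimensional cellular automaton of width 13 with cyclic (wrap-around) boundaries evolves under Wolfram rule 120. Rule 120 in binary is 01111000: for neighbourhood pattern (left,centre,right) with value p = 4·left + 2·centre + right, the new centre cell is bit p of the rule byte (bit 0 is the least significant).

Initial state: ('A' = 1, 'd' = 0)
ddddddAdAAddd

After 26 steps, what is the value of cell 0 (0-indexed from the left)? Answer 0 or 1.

k=0  ddddddAdAAddd
k=1  dddddddAAAAdd
k=2  dddddddAddAAd
k=3  ddddddddAdAAA
k=4  AddddddddAAdA
k=5  AAdddddddAAAA
k=6  dAAddddddAddd
k=7  dAAAddddddAdd
k=8  dAdAAddddddAd
k=9  ddAAAAddddddA
k=10  AdAddAAdddddd
k=11  dAdAdAAAddddd
k=12  ddAdAAdAAdddd
k=13  dddAAAAAAAddd
k=14  dddAdddddAAdd
k=15  ddddAddddAAAd
k=16  dddddAdddAdAA
k=17  AdddddAdddAAA
k=18  AAdddddAddAdd
k=19  AAAdddddAddAd
k=20  AdAAdddddAddA
k=21  AAAAAdddddAdA
k=22  ddddAAdddddAA
k=23  AdddAAAddddAA
k=24  AAddAdAAdddAd
k=25  AAAddAAAAdddA
k=26  ddAAdAddAAddA

0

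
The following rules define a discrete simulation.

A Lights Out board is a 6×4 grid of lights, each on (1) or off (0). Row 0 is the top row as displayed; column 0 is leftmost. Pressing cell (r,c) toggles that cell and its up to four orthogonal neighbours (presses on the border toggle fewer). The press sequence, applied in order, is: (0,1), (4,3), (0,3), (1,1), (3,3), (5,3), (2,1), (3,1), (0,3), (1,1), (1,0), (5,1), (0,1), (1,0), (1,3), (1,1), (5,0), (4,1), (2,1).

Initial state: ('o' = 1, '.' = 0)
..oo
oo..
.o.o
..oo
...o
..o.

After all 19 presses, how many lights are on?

11

t=0: ..oo
oo..
.o.o
..oo
...o
..o.
t=1: oo.o
o...
.o.o
..oo
...o
..o.
t=2: oo.o
o...
.o.o
..o.
..o.
..oo
t=3: ooo.
o..o
.o.o
..o.
..o.
..oo
t=4: o.o.
.ooo
...o
..o.
..o.
..oo
t=5: o.o.
.ooo
....
...o
..oo
..oo
t=6: o.o.
.ooo
....
...o
..o.
....
t=7: o.o.
..oo
ooo.
.o.o
..o.
....
t=8: o.o.
..oo
o.o.
o.oo
.oo.
....
t=9: o..o
..o.
o.o.
o.oo
.oo.
....
t=10: oo.o
oo..
ooo.
o.oo
.oo.
....
t=11: .o.o
....
.oo.
o.oo
.oo.
....
t=12: .o.o
....
.oo.
o.oo
..o.
ooo.
t=13: o.oo
.o..
.oo.
o.oo
..o.
ooo.
t=14: ..oo
o...
ooo.
o.oo
..o.
ooo.
t=15: ..o.
o.oo
oooo
o.oo
..o.
ooo.
t=16: .oo.
.o.o
o.oo
o.oo
..o.
ooo.
t=17: .oo.
.o.o
o.oo
o.oo
o.o.
..o.
t=18: .oo.
.o.o
o.oo
oooo
.o..
.oo.
t=19: .oo.
...o
.o.o
o.oo
.o..
.oo.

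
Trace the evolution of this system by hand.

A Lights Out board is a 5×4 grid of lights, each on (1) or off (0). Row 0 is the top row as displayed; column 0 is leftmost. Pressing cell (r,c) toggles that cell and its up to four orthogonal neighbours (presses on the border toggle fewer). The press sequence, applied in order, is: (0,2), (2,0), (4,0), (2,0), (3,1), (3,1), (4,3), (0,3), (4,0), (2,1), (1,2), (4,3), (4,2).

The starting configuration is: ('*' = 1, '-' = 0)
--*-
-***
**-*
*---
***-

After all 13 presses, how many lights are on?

gen 0: --*-
-***
**-*
*---
***-
gen 1: -*-*
-*-*
**-*
*---
***-
gen 2: -*-*
**-*
---*
----
***-
gen 3: -*-*
**-*
---*
*---
--*-
gen 4: -*-*
-*-*
**-*
----
--*-
gen 5: -*-*
-*-*
*--*
***-
-**-
gen 6: -*-*
-*-*
**-*
----
--*-
gen 7: -*-*
-*-*
**-*
---*
---*
gen 8: -**-
-*--
**-*
---*
---*
gen 9: -**-
-*--
**-*
*--*
**-*
gen 10: -**-
----
--**
**-*
**-*
gen 11: -*--
-***
---*
**-*
**-*
gen 12: -*--
-***
---*
**--
***-
gen 13: -*--
-***
---*
***-
*--*

10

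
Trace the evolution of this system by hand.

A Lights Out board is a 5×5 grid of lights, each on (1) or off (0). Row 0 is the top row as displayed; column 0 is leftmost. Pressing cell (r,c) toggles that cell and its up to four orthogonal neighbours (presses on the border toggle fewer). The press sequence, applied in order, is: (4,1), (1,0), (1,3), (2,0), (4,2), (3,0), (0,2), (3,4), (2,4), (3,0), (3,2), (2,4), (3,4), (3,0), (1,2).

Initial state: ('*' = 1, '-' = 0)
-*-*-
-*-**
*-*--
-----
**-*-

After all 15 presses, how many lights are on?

13

gen 0: -*-*-
-*-**
*-*--
-----
**-*-
gen 1: -*-*-
-*-**
*-*--
-*---
--**-
gen 2: **-*-
*--**
--*--
-*---
--**-
gen 3: **---
*-*--
--**-
-*---
--**-
gen 4: **---
--*--
****-
**---
--**-
gen 5: **---
--*--
****-
***--
-*---
gen 6: **---
--*--
-***-
--*--
**---
gen 7: *-**-
-----
-***-
--*--
**---
gen 8: *-**-
-----
-****
--***
**--*
gen 9: *-**-
----*
-**--
--**-
**--*
gen 10: *-**-
----*
***--
****-
-*--*
gen 11: *-**-
----*
**---
*----
-**-*
gen 12: *-**-
-----
**-**
*---*
-**-*
gen 13: *-**-
-----
**-*-
*--*-
-**--
gen 14: *-**-
-----
-*-*-
-*-*-
***--
gen 15: *--*-
-***-
-***-
-*-*-
***--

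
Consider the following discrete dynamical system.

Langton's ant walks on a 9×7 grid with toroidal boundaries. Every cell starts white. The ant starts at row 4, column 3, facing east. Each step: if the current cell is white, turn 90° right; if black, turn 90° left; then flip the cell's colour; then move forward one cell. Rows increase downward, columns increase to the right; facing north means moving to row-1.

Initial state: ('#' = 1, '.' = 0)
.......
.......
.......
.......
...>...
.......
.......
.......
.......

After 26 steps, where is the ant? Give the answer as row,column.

[0] .......
.......
.......
.......
...>...
.......
.......
.......
.......
[1] .......
.......
.......
.......
...#...
...v...
.......
.......
.......
[2] .......
.......
.......
.......
...#...
..<#...
.......
.......
.......
[3] .......
.......
.......
.......
..^#...
..##...
.......
.......
.......
[4] .......
.......
.......
.......
..#>...
..##...
.......
.......
.......
[5] .......
.......
.......
...^...
..#....
..##...
.......
.......
.......
[6] .......
.......
.......
...#>..
..#....
..##...
.......
.......
.......
[7] .......
.......
.......
...##..
..#.v..
..##...
.......
.......
.......
[8] .......
.......
.......
...##..
..#<#..
..##...
.......
.......
.......
[9] .......
.......
.......
...^#..
..###..
..##...
.......
.......
.......
[10] .......
.......
.......
..<.#..
..###..
..##...
.......
.......
.......
[11] .......
.......
..^....
..#.#..
..###..
..##...
.......
.......
.......
[12] .......
.......
..#>...
..#.#..
..###..
..##...
.......
.......
.......
[13] .......
.......
..##...
..#v#..
..###..
..##...
.......
.......
.......
[14] .......
.......
..##...
..<##..
..###..
..##...
.......
.......
.......
[15] .......
.......
..##...
...##..
..v##..
..##...
.......
.......
.......
[16] .......
.......
..##...
...##..
...>#..
..##...
.......
.......
.......
[17] .......
.......
..##...
...^#..
....#..
..##...
.......
.......
.......
[18] .......
.......
..##...
..<.#..
....#..
..##...
.......
.......
.......
[19] .......
.......
..^#...
..#.#..
....#..
..##...
.......
.......
.......
[20] .......
.......
.<.#...
..#.#..
....#..
..##...
.......
.......
.......
[21] .......
.^.....
.#.#...
..#.#..
....#..
..##...
.......
.......
.......
[22] .......
.#>....
.#.#...
..#.#..
....#..
..##...
.......
.......
.......
[23] .......
.##....
.#v#...
..#.#..
....#..
..##...
.......
.......
.......
[24] .......
.##....
.<##...
..#.#..
....#..
..##...
.......
.......
.......
[25] .......
.##....
..##...
.v#.#..
....#..
..##...
.......
.......
.......
[26] .......
.##....
..##...
<##.#..
....#..
..##...
.......
.......
.......

3,0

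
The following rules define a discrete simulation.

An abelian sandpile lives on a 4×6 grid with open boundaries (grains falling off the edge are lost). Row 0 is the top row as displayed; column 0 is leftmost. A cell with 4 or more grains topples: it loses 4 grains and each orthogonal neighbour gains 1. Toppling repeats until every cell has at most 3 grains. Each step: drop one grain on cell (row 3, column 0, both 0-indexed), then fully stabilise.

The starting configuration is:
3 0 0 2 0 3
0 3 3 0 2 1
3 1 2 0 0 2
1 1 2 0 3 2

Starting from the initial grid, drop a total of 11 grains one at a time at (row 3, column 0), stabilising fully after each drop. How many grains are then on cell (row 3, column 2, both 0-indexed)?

step 0: 3 0 0 2 0 3
0 3 3 0 2 1
3 1 2 0 0 2
1 1 2 0 3 2
step 1: 3 0 0 2 0 3
0 3 3 0 2 1
3 1 2 0 0 2
2 1 2 0 3 2
step 2: 3 0 0 2 0 3
0 3 3 0 2 1
3 1 2 0 0 2
3 1 2 0 3 2
step 3: 3 0 0 2 0 3
1 3 3 0 2 1
0 2 2 0 0 2
1 2 2 0 3 2
step 4: 3 0 0 2 0 3
1 3 3 0 2 1
0 2 2 0 0 2
2 2 2 0 3 2
step 5: 3 0 0 2 0 3
1 3 3 0 2 1
0 2 2 0 0 2
3 2 2 0 3 2
step 6: 3 0 0 2 0 3
1 3 3 0 2 1
1 2 2 0 0 2
0 3 2 0 3 2
step 7: 3 0 0 2 0 3
1 3 3 0 2 1
1 2 2 0 0 2
1 3 2 0 3 2
step 8: 3 0 0 2 0 3
1 3 3 0 2 1
1 2 2 0 0 2
2 3 2 0 3 2
step 9: 3 0 0 2 0 3
1 3 3 0 2 1
1 2 2 0 0 2
3 3 2 0 3 2
step 10: 3 0 0 2 0 3
1 3 3 0 2 1
2 3 2 0 0 2
1 0 3 0 3 2
step 11: 3 0 0 2 0 3
1 3 3 0 2 1
2 3 2 0 0 2
2 0 3 0 3 2

3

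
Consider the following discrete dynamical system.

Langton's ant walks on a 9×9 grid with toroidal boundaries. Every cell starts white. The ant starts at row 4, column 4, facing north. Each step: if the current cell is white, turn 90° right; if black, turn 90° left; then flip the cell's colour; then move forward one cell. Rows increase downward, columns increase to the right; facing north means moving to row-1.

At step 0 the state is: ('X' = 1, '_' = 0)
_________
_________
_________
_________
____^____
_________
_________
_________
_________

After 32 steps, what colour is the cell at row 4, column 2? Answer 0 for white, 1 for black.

[0] _________
_________
_________
_________
____^____
_________
_________
_________
_________
[1] _________
_________
_________
_________
____X>___
_________
_________
_________
_________
[2] _________
_________
_________
_________
____XX___
_____v___
_________
_________
_________
[3] _________
_________
_________
_________
____XX___
____<X___
_________
_________
_________
[4] _________
_________
_________
_________
____^X___
____XX___
_________
_________
_________
[5] _________
_________
_________
_________
___<_X___
____XX___
_________
_________
_________
[6] _________
_________
_________
___^_____
___X_X___
____XX___
_________
_________
_________
[7] _________
_________
_________
___X>____
___X_X___
____XX___
_________
_________
_________
[8] _________
_________
_________
___XX____
___XvX___
____XX___
_________
_________
_________
[9] _________
_________
_________
___XX____
___<XX___
____XX___
_________
_________
_________
[10] _________
_________
_________
___XX____
____XX___
___vXX___
_________
_________
_________
[11] _________
_________
_________
___XX____
____XX___
__<XXX___
_________
_________
_________
[12] _________
_________
_________
___XX____
__^_XX___
__XXXX___
_________
_________
_________
[13] _________
_________
_________
___XX____
__X>XX___
__XXXX___
_________
_________
_________
[14] _________
_________
_________
___XX____
__XXXX___
__XvXX___
_________
_________
_________
[15] _________
_________
_________
___XX____
__XXXX___
__X_>X___
_________
_________
_________
[16] _________
_________
_________
___XX____
__XX^X___
__X__X___
_________
_________
_________
[17] _________
_________
_________
___XX____
__X<_X___
__X__X___
_________
_________
_________
[18] _________
_________
_________
___XX____
__X__X___
__Xv_X___
_________
_________
_________
[19] _________
_________
_________
___XX____
__X__X___
__<X_X___
_________
_________
_________
[20] _________
_________
_________
___XX____
__X__X___
___X_X___
__v______
_________
_________
[21] _________
_________
_________
___XX____
__X__X___
___X_X___
_<X______
_________
_________
[22] _________
_________
_________
___XX____
__X__X___
_^_X_X___
_XX______
_________
_________
[23] _________
_________
_________
___XX____
__X__X___
_X>X_X___
_XX______
_________
_________
[24] _________
_________
_________
___XX____
__X__X___
_XXX_X___
_Xv______
_________
_________
[25] _________
_________
_________
___XX____
__X__X___
_XXX_X___
_X_>_____
_________
_________
[26] _________
_________
_________
___XX____
__X__X___
_XXX_X___
_X_X_____
___v_____
_________
[27] _________
_________
_________
___XX____
__X__X___
_XXX_X___
_X_X_____
__<X_____
_________
[28] _________
_________
_________
___XX____
__X__X___
_XXX_X___
_X^X_____
__XX_____
_________
[29] _________
_________
_________
___XX____
__X__X___
_XXX_X___
_XX>_____
__XX_____
_________
[30] _________
_________
_________
___XX____
__X__X___
_XX^_X___
_XX______
__XX_____
_________
[31] _________
_________
_________
___XX____
__X__X___
_X<__X___
_XX______
__XX_____
_________
[32] _________
_________
_________
___XX____
__X__X___
_X___X___
_Xv______
__XX_____
_________

1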